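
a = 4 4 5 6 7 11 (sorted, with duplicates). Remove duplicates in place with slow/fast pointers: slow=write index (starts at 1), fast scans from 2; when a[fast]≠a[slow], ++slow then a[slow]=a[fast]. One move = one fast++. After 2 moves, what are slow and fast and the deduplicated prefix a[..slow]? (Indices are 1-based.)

slow=2, fast=4, prefix=[4, 5]

slow=1 fast=2: a[fast]=4=a[slow] dup, fast++
slow=1 fast=3: a[fast]=5≠a[slow]=4 write a[2]=5, slow++,fast++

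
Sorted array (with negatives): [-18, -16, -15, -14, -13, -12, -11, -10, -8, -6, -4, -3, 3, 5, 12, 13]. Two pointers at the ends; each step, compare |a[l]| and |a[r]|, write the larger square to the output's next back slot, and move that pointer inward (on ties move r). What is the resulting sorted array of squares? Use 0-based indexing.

[9, 9, 16, 25, 36, 64, 100, 121, 144, 144, 169, 169, 196, 225, 256, 324]

l=0 r=15: |-18|>|13| out[15]=324, l++
l=1 r=15: |-16|>|13| out[14]=256, l++
l=2 r=15: |-15|>|13| out[13]=225, l++
l=3 r=15: |-14|>|13| out[12]=196, l++
l=4 r=15: |-13|<=|13| out[11]=169, r--
l=4 r=14: |-13|>|12| out[10]=169, l++
l=5 r=14: |-12|<=|12| out[9]=144, r--
l=5 r=13: |-12|>|5| out[8]=144, l++
l=6 r=13: |-11|>|5| out[7]=121, l++
l=7 r=13: |-10|>|5| out[6]=100, l++
l=8 r=13: |-8|>|5| out[5]=64, l++
l=9 r=13: |-6|>|5| out[4]=36, l++
l=10 r=13: |-4|<=|5| out[3]=25, r--
l=10 r=12: |-4|>|3| out[2]=16, l++
l=11 r=12: |-3|<=|3| out[1]=9, r--
l=11 r=11: |-3|<=|-3| out[0]=9, r--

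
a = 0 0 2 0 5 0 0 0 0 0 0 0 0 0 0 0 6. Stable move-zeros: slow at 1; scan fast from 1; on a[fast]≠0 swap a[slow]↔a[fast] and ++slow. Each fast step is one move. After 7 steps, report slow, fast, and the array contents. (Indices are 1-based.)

slow=3, fast=8, a=[2, 5, 0, 0, 0, 0, 0, 0, 0, 0, 0, 0, 0, 0, 0, 0, 6]

slow=1 fast=1: a[fast]=0, fast++
slow=1 fast=2: a[fast]=0, fast++
slow=1 fast=3: a[fast]=2≠0 swap→a[1]=2, slow++,fast++
slow=2 fast=4: a[fast]=0, fast++
slow=2 fast=5: a[fast]=5≠0 swap→a[2]=5, slow++,fast++
slow=3 fast=6: a[fast]=0, fast++
slow=3 fast=7: a[fast]=0, fast++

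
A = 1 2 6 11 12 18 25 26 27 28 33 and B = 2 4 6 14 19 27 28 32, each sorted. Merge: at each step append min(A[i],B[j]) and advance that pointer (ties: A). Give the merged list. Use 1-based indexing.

i=1 j=1: A[i]=1<=B[j]=2 take 1, i++
i=2 j=1: A[i]=2<=B[j]=2 take 2, i++
i=3 j=1: A[i]=6>B[j]=2 take 2, j++
i=3 j=2: A[i]=6>B[j]=4 take 4, j++
i=3 j=3: A[i]=6<=B[j]=6 take 6, i++
i=4 j=3: A[i]=11>B[j]=6 take 6, j++
i=4 j=4: A[i]=11<=B[j]=14 take 11, i++
i=5 j=4: A[i]=12<=B[j]=14 take 12, i++
i=6 j=4: A[i]=18>B[j]=14 take 14, j++
i=6 j=5: A[i]=18<=B[j]=19 take 18, i++
i=7 j=5: A[i]=25>B[j]=19 take 19, j++
i=7 j=6: A[i]=25<=B[j]=27 take 25, i++
i=8 j=6: A[i]=26<=B[j]=27 take 26, i++
i=9 j=6: A[i]=27<=B[j]=27 take 27, i++
i=10 j=6: A[i]=28>B[j]=27 take 27, j++
i=10 j=7: A[i]=28<=B[j]=28 take 28, i++
i=11 j=7: A[i]=33>B[j]=28 take 28, j++
i=11 j=8: A[i]=33>B[j]=32 take 32, j++
i=11 j=9: B done, take A[i]=33, i++

[1, 2, 2, 4, 6, 6, 11, 12, 14, 18, 19, 25, 26, 27, 27, 28, 28, 32, 33]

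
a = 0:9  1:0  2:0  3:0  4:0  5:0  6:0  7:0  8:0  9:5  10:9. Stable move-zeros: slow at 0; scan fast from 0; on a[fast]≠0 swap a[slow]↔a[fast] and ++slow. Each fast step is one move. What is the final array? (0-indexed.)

[9, 5, 9, 0, 0, 0, 0, 0, 0, 0, 0]

slow=0 fast=0: a[fast]=9≠0 swap→a[0]=9, slow++,fast++
slow=1 fast=1: a[fast]=0, fast++
slow=1 fast=2: a[fast]=0, fast++
slow=1 fast=3: a[fast]=0, fast++
slow=1 fast=4: a[fast]=0, fast++
slow=1 fast=5: a[fast]=0, fast++
slow=1 fast=6: a[fast]=0, fast++
slow=1 fast=7: a[fast]=0, fast++
slow=1 fast=8: a[fast]=0, fast++
slow=1 fast=9: a[fast]=5≠0 swap→a[1]=5, slow++,fast++
slow=2 fast=10: a[fast]=9≠0 swap→a[2]=9, slow++,fast++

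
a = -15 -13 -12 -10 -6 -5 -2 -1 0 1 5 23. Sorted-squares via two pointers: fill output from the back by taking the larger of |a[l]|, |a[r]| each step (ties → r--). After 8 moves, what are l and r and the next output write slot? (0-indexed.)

l=6, r=9, next write slot=3

l=0 r=11: |-15|<=|23| out[11]=529, r--
l=0 r=10: |-15|>|5| out[10]=225, l++
l=1 r=10: |-13|>|5| out[9]=169, l++
l=2 r=10: |-12|>|5| out[8]=144, l++
l=3 r=10: |-10|>|5| out[7]=100, l++
l=4 r=10: |-6|>|5| out[6]=36, l++
l=5 r=10: |-5|<=|5| out[5]=25, r--
l=5 r=9: |-5|>|1| out[4]=25, l++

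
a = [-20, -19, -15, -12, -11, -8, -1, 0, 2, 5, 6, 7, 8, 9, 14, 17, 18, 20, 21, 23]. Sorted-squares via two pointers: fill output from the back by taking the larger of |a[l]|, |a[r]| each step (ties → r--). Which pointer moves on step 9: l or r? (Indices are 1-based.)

r

[1,20] |-20|<=|23| out[20]=529 → r--
[1,19] |-20|<=|21| out[19]=441 → r--
[1,18] |-20|<=|20| out[18]=400 → r--
[1,17] |-20|>|18| out[17]=400 → l++
[2,17] |-19|>|18| out[16]=361 → l++
[3,17] |-15|<=|18| out[15]=324 → r--
[3,16] |-15|<=|17| out[14]=289 → r--
[3,15] |-15|>|14| out[13]=225 → l++
[4,15] |-12|<=|14| out[12]=196 → r--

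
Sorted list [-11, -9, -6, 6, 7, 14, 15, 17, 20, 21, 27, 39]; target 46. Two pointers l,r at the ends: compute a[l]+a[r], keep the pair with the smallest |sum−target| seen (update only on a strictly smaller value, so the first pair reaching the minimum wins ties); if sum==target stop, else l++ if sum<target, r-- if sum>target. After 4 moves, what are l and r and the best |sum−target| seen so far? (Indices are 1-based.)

l=5, r=12, best |Δ|=1

l=1 r=12: -11+39=28 d=18 *, l++
l=2 r=12: -9+39=30 d=16 *, l++
l=3 r=12: -6+39=33 d=13 *, l++
l=4 r=12: 6+39=45 d=1 *, l++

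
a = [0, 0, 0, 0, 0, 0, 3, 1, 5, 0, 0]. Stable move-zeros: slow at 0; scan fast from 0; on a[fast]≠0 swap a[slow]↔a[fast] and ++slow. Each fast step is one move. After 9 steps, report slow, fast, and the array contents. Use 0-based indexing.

slow=3, fast=9, a=[3, 1, 5, 0, 0, 0, 0, 0, 0, 0, 0]

(s=0,f=0) a[fast]=0 → fast++
(s=0,f=1) a[fast]=0 → fast++
(s=0,f=2) a[fast]=0 → fast++
(s=0,f=3) a[fast]=0 → fast++
(s=0,f=4) a[fast]=0 → fast++
(s=0,f=5) a[fast]=0 → fast++
(s=0,f=6) a[fast]=3≠0 swap→a[0]=3 → slow++,fast++
(s=1,f=7) a[fast]=1≠0 swap→a[1]=1 → slow++,fast++
(s=2,f=8) a[fast]=5≠0 swap→a[2]=5 → slow++,fast++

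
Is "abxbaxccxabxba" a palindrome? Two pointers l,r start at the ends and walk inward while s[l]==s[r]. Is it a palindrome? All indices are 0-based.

[0,13] 'a'=='a' → l++,r--
[1,12] 'b'=='b' → l++,r--
[2,11] 'x'=='x' → l++,r--
[3,10] 'b'=='b' → l++,r--
[4,9] 'a'=='a' → l++,r--
[5,8] 'x'=='x' → l++,r--
[6,7] 'c'=='c' → l++,r--

palindrome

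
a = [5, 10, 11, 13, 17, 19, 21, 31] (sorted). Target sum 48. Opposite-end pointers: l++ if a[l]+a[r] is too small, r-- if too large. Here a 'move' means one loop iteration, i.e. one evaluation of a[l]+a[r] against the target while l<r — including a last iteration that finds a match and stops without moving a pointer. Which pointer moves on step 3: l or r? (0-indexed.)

[0,7] 5+31=36 <48 → l++
[1,7] 10+31=41 <48 → l++
[2,7] 11+31=42 <48 → l++

l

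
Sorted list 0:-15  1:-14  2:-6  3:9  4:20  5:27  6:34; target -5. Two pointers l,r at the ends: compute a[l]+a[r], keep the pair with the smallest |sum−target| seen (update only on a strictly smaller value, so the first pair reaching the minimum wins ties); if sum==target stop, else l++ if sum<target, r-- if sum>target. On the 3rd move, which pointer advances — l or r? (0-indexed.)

[0,6] -15+34=19 d=24 * → r--
[0,5] -15+27=12 d=17 * → r--
[0,4] -15+20=5 d=10 * → r--

r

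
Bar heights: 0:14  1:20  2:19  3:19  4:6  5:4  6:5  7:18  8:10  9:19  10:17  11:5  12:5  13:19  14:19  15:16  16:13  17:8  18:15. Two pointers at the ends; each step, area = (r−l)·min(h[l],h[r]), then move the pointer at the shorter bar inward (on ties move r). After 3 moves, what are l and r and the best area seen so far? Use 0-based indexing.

l=1, r=16, best area=255

l=0 r=18: min(14,15)*18=252 best=252 *, l++
l=1 r=18: min(20,15)*17=255 best=255 *, r--
l=1 r=17: min(20,8)*16=128 best=255, r--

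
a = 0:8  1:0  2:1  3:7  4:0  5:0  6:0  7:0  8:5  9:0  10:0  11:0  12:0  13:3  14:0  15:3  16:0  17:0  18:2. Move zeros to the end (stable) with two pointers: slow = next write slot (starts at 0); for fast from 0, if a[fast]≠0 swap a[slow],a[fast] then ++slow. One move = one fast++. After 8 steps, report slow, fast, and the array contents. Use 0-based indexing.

slow=3, fast=8, a=[8, 1, 7, 0, 0, 0, 0, 0, 5, 0, 0, 0, 0, 3, 0, 3, 0, 0, 2]

slow=0 fast=0: a[fast]=8≠0 swap→a[0]=8, slow++,fast++
slow=1 fast=1: a[fast]=0, fast++
slow=1 fast=2: a[fast]=1≠0 swap→a[1]=1, slow++,fast++
slow=2 fast=3: a[fast]=7≠0 swap→a[2]=7, slow++,fast++
slow=3 fast=4: a[fast]=0, fast++
slow=3 fast=5: a[fast]=0, fast++
slow=3 fast=6: a[fast]=0, fast++
slow=3 fast=7: a[fast]=0, fast++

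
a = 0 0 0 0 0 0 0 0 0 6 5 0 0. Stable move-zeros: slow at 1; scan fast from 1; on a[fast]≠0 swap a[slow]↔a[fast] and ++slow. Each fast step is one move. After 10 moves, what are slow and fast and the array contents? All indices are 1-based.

slow=2, fast=11, a=[6, 0, 0, 0, 0, 0, 0, 0, 0, 0, 5, 0, 0]

(s=1,f=1) a[fast]=0 → fast++
(s=1,f=2) a[fast]=0 → fast++
(s=1,f=3) a[fast]=0 → fast++
(s=1,f=4) a[fast]=0 → fast++
(s=1,f=5) a[fast]=0 → fast++
(s=1,f=6) a[fast]=0 → fast++
(s=1,f=7) a[fast]=0 → fast++
(s=1,f=8) a[fast]=0 → fast++
(s=1,f=9) a[fast]=0 → fast++
(s=1,f=10) a[fast]=6≠0 swap→a[1]=6 → slow++,fast++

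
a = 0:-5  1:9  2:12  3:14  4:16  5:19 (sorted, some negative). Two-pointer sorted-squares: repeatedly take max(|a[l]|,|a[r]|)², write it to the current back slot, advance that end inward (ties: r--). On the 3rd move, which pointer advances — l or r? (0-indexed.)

[0,5] |-5|<=|19| out[5]=361 → r--
[0,4] |-5|<=|16| out[4]=256 → r--
[0,3] |-5|<=|14| out[3]=196 → r--

r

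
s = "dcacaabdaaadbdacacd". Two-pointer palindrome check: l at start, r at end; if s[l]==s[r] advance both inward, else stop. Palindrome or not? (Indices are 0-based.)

not a palindrome (mismatch at 5,13)

[0,18] 'd'=='d' → l++,r--
[1,17] 'c'=='c' → l++,r--
[2,16] 'a'=='a' → l++,r--
[3,15] 'c'=='c' → l++,r--
[4,14] 'a'=='a' → l++,r--
[5,13] 'a'!='d' → stop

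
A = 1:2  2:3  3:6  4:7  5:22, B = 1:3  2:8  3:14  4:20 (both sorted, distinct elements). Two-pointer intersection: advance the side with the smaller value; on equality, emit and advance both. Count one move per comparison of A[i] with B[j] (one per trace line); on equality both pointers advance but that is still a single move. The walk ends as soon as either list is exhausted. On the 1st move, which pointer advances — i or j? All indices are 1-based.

i

[i=1,j=1] 2<3 → i++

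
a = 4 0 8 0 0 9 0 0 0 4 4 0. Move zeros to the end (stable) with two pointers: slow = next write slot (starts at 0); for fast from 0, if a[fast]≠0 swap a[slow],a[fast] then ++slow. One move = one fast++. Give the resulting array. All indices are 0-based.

slow=0 fast=0: a[fast]=4≠0 swap→a[0]=4, slow++,fast++
slow=1 fast=1: a[fast]=0, fast++
slow=1 fast=2: a[fast]=8≠0 swap→a[1]=8, slow++,fast++
slow=2 fast=3: a[fast]=0, fast++
slow=2 fast=4: a[fast]=0, fast++
slow=2 fast=5: a[fast]=9≠0 swap→a[2]=9, slow++,fast++
slow=3 fast=6: a[fast]=0, fast++
slow=3 fast=7: a[fast]=0, fast++
slow=3 fast=8: a[fast]=0, fast++
slow=3 fast=9: a[fast]=4≠0 swap→a[3]=4, slow++,fast++
slow=4 fast=10: a[fast]=4≠0 swap→a[4]=4, slow++,fast++
slow=5 fast=11: a[fast]=0, fast++

[4, 8, 9, 4, 4, 0, 0, 0, 0, 0, 0, 0]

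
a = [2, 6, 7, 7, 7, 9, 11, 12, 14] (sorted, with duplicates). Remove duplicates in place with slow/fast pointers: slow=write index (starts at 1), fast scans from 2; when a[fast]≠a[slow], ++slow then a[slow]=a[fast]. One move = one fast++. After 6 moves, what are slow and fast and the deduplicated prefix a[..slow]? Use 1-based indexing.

slow=5, fast=8, prefix=[2, 6, 7, 9, 11]

(s=1,f=2) a[fast]=6≠a[slow]=2 write a[2]=6 → slow++,fast++
(s=2,f=3) a[fast]=7≠a[slow]=6 write a[3]=7 → slow++,fast++
(s=3,f=4) a[fast]=7=a[slow] dup → fast++
(s=3,f=5) a[fast]=7=a[slow] dup → fast++
(s=3,f=6) a[fast]=9≠a[slow]=7 write a[4]=9 → slow++,fast++
(s=4,f=7) a[fast]=11≠a[slow]=9 write a[5]=11 → slow++,fast++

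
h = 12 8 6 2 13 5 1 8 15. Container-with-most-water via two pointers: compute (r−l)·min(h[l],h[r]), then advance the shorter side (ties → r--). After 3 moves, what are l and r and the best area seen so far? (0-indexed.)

[0,8] min(12,15)*8=96 best=96 * → l++
[1,8] min(8,15)*7=56 best=96 → l++
[2,8] min(6,15)*6=36 best=96 → l++

l=3, r=8, best area=96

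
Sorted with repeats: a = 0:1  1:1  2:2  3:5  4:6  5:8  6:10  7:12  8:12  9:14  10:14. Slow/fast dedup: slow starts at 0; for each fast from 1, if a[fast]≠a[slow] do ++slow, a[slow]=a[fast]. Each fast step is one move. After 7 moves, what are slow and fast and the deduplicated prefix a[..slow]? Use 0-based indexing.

slow=0 fast=1: a[fast]=1=a[slow] dup, fast++
slow=0 fast=2: a[fast]=2≠a[slow]=1 write a[1]=2, slow++,fast++
slow=1 fast=3: a[fast]=5≠a[slow]=2 write a[2]=5, slow++,fast++
slow=2 fast=4: a[fast]=6≠a[slow]=5 write a[3]=6, slow++,fast++
slow=3 fast=5: a[fast]=8≠a[slow]=6 write a[4]=8, slow++,fast++
slow=4 fast=6: a[fast]=10≠a[slow]=8 write a[5]=10, slow++,fast++
slow=5 fast=7: a[fast]=12≠a[slow]=10 write a[6]=12, slow++,fast++

slow=6, fast=8, prefix=[1, 2, 5, 6, 8, 10, 12]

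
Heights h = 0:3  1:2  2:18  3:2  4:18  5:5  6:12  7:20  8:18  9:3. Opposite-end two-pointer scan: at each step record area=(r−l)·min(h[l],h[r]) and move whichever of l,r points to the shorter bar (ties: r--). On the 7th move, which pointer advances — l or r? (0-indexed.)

l=0 r=9: min(3,3)*9=27 best=27 *, r--
l=0 r=8: min(3,18)*8=24 best=27, l++
l=1 r=8: min(2,18)*7=14 best=27, l++
l=2 r=8: min(18,18)*6=108 best=108 *, r--
l=2 r=7: min(18,20)*5=90 best=108, l++
l=3 r=7: min(2,20)*4=8 best=108, l++
l=4 r=7: min(18,20)*3=54 best=108, l++

l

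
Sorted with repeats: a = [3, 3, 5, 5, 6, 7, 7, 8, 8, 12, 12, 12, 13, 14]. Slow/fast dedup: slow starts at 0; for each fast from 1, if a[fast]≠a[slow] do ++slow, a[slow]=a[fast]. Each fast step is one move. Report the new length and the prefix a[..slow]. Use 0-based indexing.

slow=0 fast=1: a[fast]=3=a[slow] dup, fast++
slow=0 fast=2: a[fast]=5≠a[slow]=3 write a[1]=5, slow++,fast++
slow=1 fast=3: a[fast]=5=a[slow] dup, fast++
slow=1 fast=4: a[fast]=6≠a[slow]=5 write a[2]=6, slow++,fast++
slow=2 fast=5: a[fast]=7≠a[slow]=6 write a[3]=7, slow++,fast++
slow=3 fast=6: a[fast]=7=a[slow] dup, fast++
slow=3 fast=7: a[fast]=8≠a[slow]=7 write a[4]=8, slow++,fast++
slow=4 fast=8: a[fast]=8=a[slow] dup, fast++
slow=4 fast=9: a[fast]=12≠a[slow]=8 write a[5]=12, slow++,fast++
slow=5 fast=10: a[fast]=12=a[slow] dup, fast++
slow=5 fast=11: a[fast]=12=a[slow] dup, fast++
slow=5 fast=12: a[fast]=13≠a[slow]=12 write a[6]=13, slow++,fast++
slow=6 fast=13: a[fast]=14≠a[slow]=13 write a[7]=14, slow++,fast++

length 8; prefix = [3, 5, 6, 7, 8, 12, 13, 14]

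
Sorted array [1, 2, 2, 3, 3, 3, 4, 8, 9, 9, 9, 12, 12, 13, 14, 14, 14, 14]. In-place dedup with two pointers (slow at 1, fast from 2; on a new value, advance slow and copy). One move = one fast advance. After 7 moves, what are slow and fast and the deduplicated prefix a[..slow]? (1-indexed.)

slow=5, fast=9, prefix=[1, 2, 3, 4, 8]

(s=1,f=2) a[fast]=2≠a[slow]=1 write a[2]=2 → slow++,fast++
(s=2,f=3) a[fast]=2=a[slow] dup → fast++
(s=2,f=4) a[fast]=3≠a[slow]=2 write a[3]=3 → slow++,fast++
(s=3,f=5) a[fast]=3=a[slow] dup → fast++
(s=3,f=6) a[fast]=3=a[slow] dup → fast++
(s=3,f=7) a[fast]=4≠a[slow]=3 write a[4]=4 → slow++,fast++
(s=4,f=8) a[fast]=8≠a[slow]=4 write a[5]=8 → slow++,fast++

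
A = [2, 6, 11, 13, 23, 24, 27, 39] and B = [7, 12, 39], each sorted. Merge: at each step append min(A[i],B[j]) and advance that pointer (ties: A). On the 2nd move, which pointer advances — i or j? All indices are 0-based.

i

[i=0,j=0] A[i]=2<=B[j]=7 take 2 → i++
[i=1,j=0] A[i]=6<=B[j]=7 take 6 → i++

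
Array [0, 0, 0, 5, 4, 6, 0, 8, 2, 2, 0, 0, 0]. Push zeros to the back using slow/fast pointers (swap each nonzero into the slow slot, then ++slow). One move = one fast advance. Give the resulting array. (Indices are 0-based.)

[5, 4, 6, 8, 2, 2, 0, 0, 0, 0, 0, 0, 0]

(s=0,f=0) a[fast]=0 → fast++
(s=0,f=1) a[fast]=0 → fast++
(s=0,f=2) a[fast]=0 → fast++
(s=0,f=3) a[fast]=5≠0 swap→a[0]=5 → slow++,fast++
(s=1,f=4) a[fast]=4≠0 swap→a[1]=4 → slow++,fast++
(s=2,f=5) a[fast]=6≠0 swap→a[2]=6 → slow++,fast++
(s=3,f=6) a[fast]=0 → fast++
(s=3,f=7) a[fast]=8≠0 swap→a[3]=8 → slow++,fast++
(s=4,f=8) a[fast]=2≠0 swap→a[4]=2 → slow++,fast++
(s=5,f=9) a[fast]=2≠0 swap→a[5]=2 → slow++,fast++
(s=6,f=10) a[fast]=0 → fast++
(s=6,f=11) a[fast]=0 → fast++
(s=6,f=12) a[fast]=0 → fast++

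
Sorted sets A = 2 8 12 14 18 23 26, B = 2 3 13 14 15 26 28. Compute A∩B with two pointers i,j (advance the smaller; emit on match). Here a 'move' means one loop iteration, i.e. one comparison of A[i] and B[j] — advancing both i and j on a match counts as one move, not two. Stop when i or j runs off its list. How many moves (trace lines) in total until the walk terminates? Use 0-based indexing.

[i=0,j=0] 2==2 emit → i++,j++
[i=1,j=1] 8>3 → j++
[i=1,j=2] 8<13 → i++
[i=2,j=2] 12<13 → i++
[i=3,j=2] 14>13 → j++
[i=3,j=3] 14==14 emit → i++,j++
[i=4,j=4] 18>15 → j++
[i=4,j=5] 18<26 → i++
[i=5,j=5] 23<26 → i++
[i=6,j=5] 26==26 emit → i++,j++

10 moves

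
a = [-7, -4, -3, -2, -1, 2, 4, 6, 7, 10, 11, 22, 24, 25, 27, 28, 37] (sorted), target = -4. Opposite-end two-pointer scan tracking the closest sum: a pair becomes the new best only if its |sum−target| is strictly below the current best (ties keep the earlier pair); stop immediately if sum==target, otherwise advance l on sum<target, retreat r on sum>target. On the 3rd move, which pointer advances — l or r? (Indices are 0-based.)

l=0 r=16: -7+37=30 d=34 *, r--
l=0 r=15: -7+28=21 d=25 *, r--
l=0 r=14: -7+27=20 d=24 *, r--

r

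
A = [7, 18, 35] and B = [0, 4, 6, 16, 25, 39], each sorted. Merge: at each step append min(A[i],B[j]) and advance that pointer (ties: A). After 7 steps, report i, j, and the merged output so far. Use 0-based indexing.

i=0 j=0: A[i]=7>B[j]=0 take 0, j++
i=0 j=1: A[i]=7>B[j]=4 take 4, j++
i=0 j=2: A[i]=7>B[j]=6 take 6, j++
i=0 j=3: A[i]=7<=B[j]=16 take 7, i++
i=1 j=3: A[i]=18>B[j]=16 take 16, j++
i=1 j=4: A[i]=18<=B[j]=25 take 18, i++
i=2 j=4: A[i]=35>B[j]=25 take 25, j++

i=2, j=5, merged so far=[0, 4, 6, 7, 16, 18, 25]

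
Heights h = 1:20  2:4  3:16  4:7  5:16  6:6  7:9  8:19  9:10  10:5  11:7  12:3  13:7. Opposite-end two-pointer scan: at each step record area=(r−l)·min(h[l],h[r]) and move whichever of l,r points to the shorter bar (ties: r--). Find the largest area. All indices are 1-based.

[1,13] min(20,7)*12=84 best=84 * → r--
[1,12] min(20,3)*11=33 best=84 → r--
[1,11] min(20,7)*10=70 best=84 → r--
[1,10] min(20,5)*9=45 best=84 → r--
[1,9] min(20,10)*8=80 best=84 → r--
[1,8] min(20,19)*7=133 best=133 * → r--
[1,7] min(20,9)*6=54 best=133 → r--
[1,6] min(20,6)*5=30 best=133 → r--
[1,5] min(20,16)*4=64 best=133 → r--
[1,4] min(20,7)*3=21 best=133 → r--
[1,3] min(20,16)*2=32 best=133 → r--
[1,2] min(20,4)*1=4 best=133 → r--

max area = 133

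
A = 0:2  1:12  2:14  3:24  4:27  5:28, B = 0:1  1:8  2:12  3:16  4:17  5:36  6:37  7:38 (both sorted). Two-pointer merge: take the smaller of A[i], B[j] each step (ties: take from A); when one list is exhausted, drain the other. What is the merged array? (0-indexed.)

[i=0,j=0] A[i]=2>B[j]=1 take 1 → j++
[i=0,j=1] A[i]=2<=B[j]=8 take 2 → i++
[i=1,j=1] A[i]=12>B[j]=8 take 8 → j++
[i=1,j=2] A[i]=12<=B[j]=12 take 12 → i++
[i=2,j=2] A[i]=14>B[j]=12 take 12 → j++
[i=2,j=3] A[i]=14<=B[j]=16 take 14 → i++
[i=3,j=3] A[i]=24>B[j]=16 take 16 → j++
[i=3,j=4] A[i]=24>B[j]=17 take 17 → j++
[i=3,j=5] A[i]=24<=B[j]=36 take 24 → i++
[i=4,j=5] A[i]=27<=B[j]=36 take 27 → i++
[i=5,j=5] A[i]=28<=B[j]=36 take 28 → i++
[i=6,j=5] A done, take B[j]=36 → j++
[i=6,j=6] A done, take B[j]=37 → j++
[i=6,j=7] A done, take B[j]=38 → j++

[1, 2, 8, 12, 12, 14, 16, 17, 24, 27, 28, 36, 37, 38]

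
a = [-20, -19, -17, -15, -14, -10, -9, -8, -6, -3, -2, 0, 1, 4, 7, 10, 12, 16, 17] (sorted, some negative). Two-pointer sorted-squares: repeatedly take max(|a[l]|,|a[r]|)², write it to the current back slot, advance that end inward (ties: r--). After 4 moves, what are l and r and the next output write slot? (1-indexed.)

[1,19] |-20|>|17| out[19]=400 → l++
[2,19] |-19|>|17| out[18]=361 → l++
[3,19] |-17|<=|17| out[17]=289 → r--
[3,18] |-17|>|16| out[16]=289 → l++

l=4, r=18, next write slot=15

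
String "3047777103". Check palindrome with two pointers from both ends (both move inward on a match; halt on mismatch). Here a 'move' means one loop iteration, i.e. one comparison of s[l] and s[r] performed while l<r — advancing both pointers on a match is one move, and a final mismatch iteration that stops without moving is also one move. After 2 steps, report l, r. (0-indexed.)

l=0 r=9: '3'=='3', l++,r--
l=1 r=8: '0'=='0', l++,r--

l=2, r=7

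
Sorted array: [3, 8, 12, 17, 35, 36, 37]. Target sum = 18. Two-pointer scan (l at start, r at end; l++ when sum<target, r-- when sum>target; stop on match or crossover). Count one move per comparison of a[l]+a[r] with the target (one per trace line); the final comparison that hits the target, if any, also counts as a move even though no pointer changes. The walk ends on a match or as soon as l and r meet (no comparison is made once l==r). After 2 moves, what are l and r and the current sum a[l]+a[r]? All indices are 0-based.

l=0 r=6: 3+37=40 >18, r--
l=0 r=5: 3+36=39 >18, r--

l=0, r=4, sum=38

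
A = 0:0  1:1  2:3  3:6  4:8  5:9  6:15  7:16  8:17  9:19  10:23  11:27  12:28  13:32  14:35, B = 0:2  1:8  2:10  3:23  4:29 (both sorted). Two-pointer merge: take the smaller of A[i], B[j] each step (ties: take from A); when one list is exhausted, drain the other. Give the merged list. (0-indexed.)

[i=0,j=0] A[i]=0<=B[j]=2 take 0 → i++
[i=1,j=0] A[i]=1<=B[j]=2 take 1 → i++
[i=2,j=0] A[i]=3>B[j]=2 take 2 → j++
[i=2,j=1] A[i]=3<=B[j]=8 take 3 → i++
[i=3,j=1] A[i]=6<=B[j]=8 take 6 → i++
[i=4,j=1] A[i]=8<=B[j]=8 take 8 → i++
[i=5,j=1] A[i]=9>B[j]=8 take 8 → j++
[i=5,j=2] A[i]=9<=B[j]=10 take 9 → i++
[i=6,j=2] A[i]=15>B[j]=10 take 10 → j++
[i=6,j=3] A[i]=15<=B[j]=23 take 15 → i++
[i=7,j=3] A[i]=16<=B[j]=23 take 16 → i++
[i=8,j=3] A[i]=17<=B[j]=23 take 17 → i++
[i=9,j=3] A[i]=19<=B[j]=23 take 19 → i++
[i=10,j=3] A[i]=23<=B[j]=23 take 23 → i++
[i=11,j=3] A[i]=27>B[j]=23 take 23 → j++
[i=11,j=4] A[i]=27<=B[j]=29 take 27 → i++
[i=12,j=4] A[i]=28<=B[j]=29 take 28 → i++
[i=13,j=4] A[i]=32>B[j]=29 take 29 → j++
[i=13,j=5] B done, take A[i]=32 → i++
[i=14,j=5] B done, take A[i]=35 → i++

[0, 1, 2, 3, 6, 8, 8, 9, 10, 15, 16, 17, 19, 23, 23, 27, 28, 29, 32, 35]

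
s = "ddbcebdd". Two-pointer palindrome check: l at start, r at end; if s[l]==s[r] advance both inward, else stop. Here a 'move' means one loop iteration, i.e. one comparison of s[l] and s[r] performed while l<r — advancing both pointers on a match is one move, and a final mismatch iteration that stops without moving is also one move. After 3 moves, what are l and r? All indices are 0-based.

l=3, r=4

[0,7] 'd'=='d' → l++,r--
[1,6] 'd'=='d' → l++,r--
[2,5] 'b'=='b' → l++,r--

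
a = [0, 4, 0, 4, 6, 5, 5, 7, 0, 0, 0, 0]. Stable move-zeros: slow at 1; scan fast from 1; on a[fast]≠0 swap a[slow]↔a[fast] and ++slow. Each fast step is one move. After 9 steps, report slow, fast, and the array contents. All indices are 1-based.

(s=1,f=1) a[fast]=0 → fast++
(s=1,f=2) a[fast]=4≠0 swap→a[1]=4 → slow++,fast++
(s=2,f=3) a[fast]=0 → fast++
(s=2,f=4) a[fast]=4≠0 swap→a[2]=4 → slow++,fast++
(s=3,f=5) a[fast]=6≠0 swap→a[3]=6 → slow++,fast++
(s=4,f=6) a[fast]=5≠0 swap→a[4]=5 → slow++,fast++
(s=5,f=7) a[fast]=5≠0 swap→a[5]=5 → slow++,fast++
(s=6,f=8) a[fast]=7≠0 swap→a[6]=7 → slow++,fast++
(s=7,f=9) a[fast]=0 → fast++

slow=7, fast=10, a=[4, 4, 6, 5, 5, 7, 0, 0, 0, 0, 0, 0]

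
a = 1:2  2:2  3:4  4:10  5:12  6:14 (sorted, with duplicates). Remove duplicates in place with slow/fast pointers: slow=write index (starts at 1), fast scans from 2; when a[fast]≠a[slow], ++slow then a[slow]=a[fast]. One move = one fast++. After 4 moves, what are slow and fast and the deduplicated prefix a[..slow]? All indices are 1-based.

slow=4, fast=6, prefix=[2, 4, 10, 12]

(s=1,f=2) a[fast]=2=a[slow] dup → fast++
(s=1,f=3) a[fast]=4≠a[slow]=2 write a[2]=4 → slow++,fast++
(s=2,f=4) a[fast]=10≠a[slow]=4 write a[3]=10 → slow++,fast++
(s=3,f=5) a[fast]=12≠a[slow]=10 write a[4]=12 → slow++,fast++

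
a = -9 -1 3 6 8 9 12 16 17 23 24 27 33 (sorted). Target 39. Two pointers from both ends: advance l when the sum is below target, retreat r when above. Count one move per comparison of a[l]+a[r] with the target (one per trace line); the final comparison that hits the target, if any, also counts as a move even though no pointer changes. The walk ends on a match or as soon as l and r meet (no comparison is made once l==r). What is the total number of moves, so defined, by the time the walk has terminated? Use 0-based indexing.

4 moves

l=0 r=12: -9+33=24 <39, l++
l=1 r=12: -1+33=32 <39, l++
l=2 r=12: 3+33=36 <39, l++
l=3 r=12: 6+33=39, found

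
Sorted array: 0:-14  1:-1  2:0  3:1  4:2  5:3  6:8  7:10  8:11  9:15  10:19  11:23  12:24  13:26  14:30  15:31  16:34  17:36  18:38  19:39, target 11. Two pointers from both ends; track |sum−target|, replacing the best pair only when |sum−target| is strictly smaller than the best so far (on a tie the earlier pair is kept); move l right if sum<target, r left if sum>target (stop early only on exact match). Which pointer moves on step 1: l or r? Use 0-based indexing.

l=0 r=19: -14+39=25 d=14 *, r--

r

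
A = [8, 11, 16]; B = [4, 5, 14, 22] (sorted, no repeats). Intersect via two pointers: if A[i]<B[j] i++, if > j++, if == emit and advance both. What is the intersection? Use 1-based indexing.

intersection = []

i=1 j=1: 8>4, j++
i=1 j=2: 8>5, j++
i=1 j=3: 8<14, i++
i=2 j=3: 11<14, i++
i=3 j=3: 16>14, j++
i=3 j=4: 16<22, i++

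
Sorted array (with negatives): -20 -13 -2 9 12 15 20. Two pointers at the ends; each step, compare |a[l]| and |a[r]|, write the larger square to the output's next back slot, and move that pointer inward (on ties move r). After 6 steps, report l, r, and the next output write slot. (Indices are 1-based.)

l=1 r=7: |-20|<=|20| out[7]=400, r--
l=1 r=6: |-20|>|15| out[6]=400, l++
l=2 r=6: |-13|<=|15| out[5]=225, r--
l=2 r=5: |-13|>|12| out[4]=169, l++
l=3 r=5: |-2|<=|12| out[3]=144, r--
l=3 r=4: |-2|<=|9| out[2]=81, r--

l=3, r=3, next write slot=1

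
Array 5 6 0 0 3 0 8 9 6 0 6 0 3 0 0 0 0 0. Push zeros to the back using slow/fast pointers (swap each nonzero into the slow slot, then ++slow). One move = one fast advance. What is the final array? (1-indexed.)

slow=1 fast=1: a[fast]=5≠0 swap→a[1]=5, slow++,fast++
slow=2 fast=2: a[fast]=6≠0 swap→a[2]=6, slow++,fast++
slow=3 fast=3: a[fast]=0, fast++
slow=3 fast=4: a[fast]=0, fast++
slow=3 fast=5: a[fast]=3≠0 swap→a[3]=3, slow++,fast++
slow=4 fast=6: a[fast]=0, fast++
slow=4 fast=7: a[fast]=8≠0 swap→a[4]=8, slow++,fast++
slow=5 fast=8: a[fast]=9≠0 swap→a[5]=9, slow++,fast++
slow=6 fast=9: a[fast]=6≠0 swap→a[6]=6, slow++,fast++
slow=7 fast=10: a[fast]=0, fast++
slow=7 fast=11: a[fast]=6≠0 swap→a[7]=6, slow++,fast++
slow=8 fast=12: a[fast]=0, fast++
slow=8 fast=13: a[fast]=3≠0 swap→a[8]=3, slow++,fast++
slow=9 fast=14: a[fast]=0, fast++
slow=9 fast=15: a[fast]=0, fast++
slow=9 fast=16: a[fast]=0, fast++
slow=9 fast=17: a[fast]=0, fast++
slow=9 fast=18: a[fast]=0, fast++

[5, 6, 3, 8, 9, 6, 6, 3, 0, 0, 0, 0, 0, 0, 0, 0, 0, 0]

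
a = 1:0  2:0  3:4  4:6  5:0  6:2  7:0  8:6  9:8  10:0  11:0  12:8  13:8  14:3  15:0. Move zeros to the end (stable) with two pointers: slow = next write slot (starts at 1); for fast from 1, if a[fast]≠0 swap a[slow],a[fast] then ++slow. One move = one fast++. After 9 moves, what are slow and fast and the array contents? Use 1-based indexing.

slow=6, fast=10, a=[4, 6, 2, 6, 8, 0, 0, 0, 0, 0, 0, 8, 8, 3, 0]

(s=1,f=1) a[fast]=0 → fast++
(s=1,f=2) a[fast]=0 → fast++
(s=1,f=3) a[fast]=4≠0 swap→a[1]=4 → slow++,fast++
(s=2,f=4) a[fast]=6≠0 swap→a[2]=6 → slow++,fast++
(s=3,f=5) a[fast]=0 → fast++
(s=3,f=6) a[fast]=2≠0 swap→a[3]=2 → slow++,fast++
(s=4,f=7) a[fast]=0 → fast++
(s=4,f=8) a[fast]=6≠0 swap→a[4]=6 → slow++,fast++
(s=5,f=9) a[fast]=8≠0 swap→a[5]=8 → slow++,fast++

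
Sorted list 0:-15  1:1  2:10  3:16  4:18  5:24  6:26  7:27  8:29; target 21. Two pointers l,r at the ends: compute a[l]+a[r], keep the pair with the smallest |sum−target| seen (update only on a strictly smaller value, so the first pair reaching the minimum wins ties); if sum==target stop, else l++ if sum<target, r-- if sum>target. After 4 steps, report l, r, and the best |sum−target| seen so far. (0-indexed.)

l=0 r=8: -15+29=14 d=7 *, l++
l=1 r=8: 1+29=30 d=9, r--
l=1 r=7: 1+27=28 d=7, r--
l=1 r=6: 1+26=27 d=6 *, r--

l=1, r=5, best |Δ|=6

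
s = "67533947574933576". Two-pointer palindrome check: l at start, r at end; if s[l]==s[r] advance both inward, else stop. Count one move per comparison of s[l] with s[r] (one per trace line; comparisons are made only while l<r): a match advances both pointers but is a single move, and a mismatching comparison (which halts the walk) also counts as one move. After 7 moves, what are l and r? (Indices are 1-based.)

[1,17] '6'=='6' → l++,r--
[2,16] '7'=='7' → l++,r--
[3,15] '5'=='5' → l++,r--
[4,14] '3'=='3' → l++,r--
[5,13] '3'=='3' → l++,r--
[6,12] '9'=='9' → l++,r--
[7,11] '4'=='4' → l++,r--

l=8, r=10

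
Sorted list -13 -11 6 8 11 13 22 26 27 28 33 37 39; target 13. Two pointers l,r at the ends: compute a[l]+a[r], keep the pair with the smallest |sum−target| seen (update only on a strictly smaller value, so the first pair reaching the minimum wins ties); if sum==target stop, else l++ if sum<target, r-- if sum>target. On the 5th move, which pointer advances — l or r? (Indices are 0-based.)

r

l=0 r=12: -13+39=26 d=13 *, r--
l=0 r=11: -13+37=24 d=11 *, r--
l=0 r=10: -13+33=20 d=7 *, r--
l=0 r=9: -13+28=15 d=2 *, r--
l=0 r=8: -13+27=14 d=1 *, r--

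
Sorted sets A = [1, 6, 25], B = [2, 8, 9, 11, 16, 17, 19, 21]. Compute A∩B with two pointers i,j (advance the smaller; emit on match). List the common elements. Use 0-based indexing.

intersection = []

[i=0,j=0] 1<2 → i++
[i=1,j=0] 6>2 → j++
[i=1,j=1] 6<8 → i++
[i=2,j=1] 25>8 → j++
[i=2,j=2] 25>9 → j++
[i=2,j=3] 25>11 → j++
[i=2,j=4] 25>16 → j++
[i=2,j=5] 25>17 → j++
[i=2,j=6] 25>19 → j++
[i=2,j=7] 25>21 → j++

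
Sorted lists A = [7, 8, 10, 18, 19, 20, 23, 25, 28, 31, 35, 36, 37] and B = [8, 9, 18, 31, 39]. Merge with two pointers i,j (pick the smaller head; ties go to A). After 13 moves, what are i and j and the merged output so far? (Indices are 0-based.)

[i=0,j=0] A[i]=7<=B[j]=8 take 7 → i++
[i=1,j=0] A[i]=8<=B[j]=8 take 8 → i++
[i=2,j=0] A[i]=10>B[j]=8 take 8 → j++
[i=2,j=1] A[i]=10>B[j]=9 take 9 → j++
[i=2,j=2] A[i]=10<=B[j]=18 take 10 → i++
[i=3,j=2] A[i]=18<=B[j]=18 take 18 → i++
[i=4,j=2] A[i]=19>B[j]=18 take 18 → j++
[i=4,j=3] A[i]=19<=B[j]=31 take 19 → i++
[i=5,j=3] A[i]=20<=B[j]=31 take 20 → i++
[i=6,j=3] A[i]=23<=B[j]=31 take 23 → i++
[i=7,j=3] A[i]=25<=B[j]=31 take 25 → i++
[i=8,j=3] A[i]=28<=B[j]=31 take 28 → i++
[i=9,j=3] A[i]=31<=B[j]=31 take 31 → i++

i=10, j=3, merged so far=[7, 8, 8, 9, 10, 18, 18, 19, 20, 23, 25, 28, 31]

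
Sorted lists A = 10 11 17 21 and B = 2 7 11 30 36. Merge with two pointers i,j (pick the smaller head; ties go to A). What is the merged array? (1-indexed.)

i=1 j=1: A[i]=10>B[j]=2 take 2, j++
i=1 j=2: A[i]=10>B[j]=7 take 7, j++
i=1 j=3: A[i]=10<=B[j]=11 take 10, i++
i=2 j=3: A[i]=11<=B[j]=11 take 11, i++
i=3 j=3: A[i]=17>B[j]=11 take 11, j++
i=3 j=4: A[i]=17<=B[j]=30 take 17, i++
i=4 j=4: A[i]=21<=B[j]=30 take 21, i++
i=5 j=4: A done, take B[j]=30, j++
i=5 j=5: A done, take B[j]=36, j++

[2, 7, 10, 11, 11, 17, 21, 30, 36]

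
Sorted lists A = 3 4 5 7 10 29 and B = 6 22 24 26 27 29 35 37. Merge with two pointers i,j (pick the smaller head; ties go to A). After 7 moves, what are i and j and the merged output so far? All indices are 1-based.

[i=1,j=1] A[i]=3<=B[j]=6 take 3 → i++
[i=2,j=1] A[i]=4<=B[j]=6 take 4 → i++
[i=3,j=1] A[i]=5<=B[j]=6 take 5 → i++
[i=4,j=1] A[i]=7>B[j]=6 take 6 → j++
[i=4,j=2] A[i]=7<=B[j]=22 take 7 → i++
[i=5,j=2] A[i]=10<=B[j]=22 take 10 → i++
[i=6,j=2] A[i]=29>B[j]=22 take 22 → j++

i=6, j=3, merged so far=[3, 4, 5, 6, 7, 10, 22]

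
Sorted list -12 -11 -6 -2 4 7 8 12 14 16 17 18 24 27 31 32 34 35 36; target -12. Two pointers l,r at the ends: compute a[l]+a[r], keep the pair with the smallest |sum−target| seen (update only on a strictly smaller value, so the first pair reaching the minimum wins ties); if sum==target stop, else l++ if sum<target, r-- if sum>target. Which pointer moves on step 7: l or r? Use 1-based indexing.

r

[1,19] -12+36=24 d=36 * → r--
[1,18] -12+35=23 d=35 * → r--
[1,17] -12+34=22 d=34 * → r--
[1,16] -12+32=20 d=32 * → r--
[1,15] -12+31=19 d=31 * → r--
[1,14] -12+27=15 d=27 * → r--
[1,13] -12+24=12 d=24 * → r--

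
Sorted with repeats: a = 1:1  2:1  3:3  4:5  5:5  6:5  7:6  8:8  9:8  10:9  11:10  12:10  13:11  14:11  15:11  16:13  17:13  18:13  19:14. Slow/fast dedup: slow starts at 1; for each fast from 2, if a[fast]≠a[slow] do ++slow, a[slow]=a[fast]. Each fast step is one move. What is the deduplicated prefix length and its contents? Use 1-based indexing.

length 10; prefix = [1, 3, 5, 6, 8, 9, 10, 11, 13, 14]

(s=1,f=2) a[fast]=1=a[slow] dup → fast++
(s=1,f=3) a[fast]=3≠a[slow]=1 write a[2]=3 → slow++,fast++
(s=2,f=4) a[fast]=5≠a[slow]=3 write a[3]=5 → slow++,fast++
(s=3,f=5) a[fast]=5=a[slow] dup → fast++
(s=3,f=6) a[fast]=5=a[slow] dup → fast++
(s=3,f=7) a[fast]=6≠a[slow]=5 write a[4]=6 → slow++,fast++
(s=4,f=8) a[fast]=8≠a[slow]=6 write a[5]=8 → slow++,fast++
(s=5,f=9) a[fast]=8=a[slow] dup → fast++
(s=5,f=10) a[fast]=9≠a[slow]=8 write a[6]=9 → slow++,fast++
(s=6,f=11) a[fast]=10≠a[slow]=9 write a[7]=10 → slow++,fast++
(s=7,f=12) a[fast]=10=a[slow] dup → fast++
(s=7,f=13) a[fast]=11≠a[slow]=10 write a[8]=11 → slow++,fast++
(s=8,f=14) a[fast]=11=a[slow] dup → fast++
(s=8,f=15) a[fast]=11=a[slow] dup → fast++
(s=8,f=16) a[fast]=13≠a[slow]=11 write a[9]=13 → slow++,fast++
(s=9,f=17) a[fast]=13=a[slow] dup → fast++
(s=9,f=18) a[fast]=13=a[slow] dup → fast++
(s=9,f=19) a[fast]=14≠a[slow]=13 write a[10]=14 → slow++,fast++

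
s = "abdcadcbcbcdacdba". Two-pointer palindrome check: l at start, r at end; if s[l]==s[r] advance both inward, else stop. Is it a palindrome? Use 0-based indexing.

palindrome

l=0 r=16: 'a'=='a', l++,r--
l=1 r=15: 'b'=='b', l++,r--
l=2 r=14: 'd'=='d', l++,r--
l=3 r=13: 'c'=='c', l++,r--
l=4 r=12: 'a'=='a', l++,r--
l=5 r=11: 'd'=='d', l++,r--
l=6 r=10: 'c'=='c', l++,r--
l=7 r=9: 'b'=='b', l++,r--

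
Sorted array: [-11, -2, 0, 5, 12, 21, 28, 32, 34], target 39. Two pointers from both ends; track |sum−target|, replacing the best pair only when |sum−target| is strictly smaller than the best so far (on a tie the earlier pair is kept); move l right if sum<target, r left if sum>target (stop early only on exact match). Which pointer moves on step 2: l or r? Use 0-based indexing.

l

[0,8] -11+34=23 d=16 * → l++
[1,8] -2+34=32 d=7 * → l++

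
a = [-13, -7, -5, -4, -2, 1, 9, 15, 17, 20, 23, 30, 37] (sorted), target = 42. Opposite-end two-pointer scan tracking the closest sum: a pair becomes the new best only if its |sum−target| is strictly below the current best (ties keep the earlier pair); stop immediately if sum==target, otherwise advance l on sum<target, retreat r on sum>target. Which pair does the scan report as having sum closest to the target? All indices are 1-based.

pair (20, 23) with sum 43 (|Δ|=1)

[1,13] -13+37=24 d=18 * → l++
[2,13] -7+37=30 d=12 * → l++
[3,13] -5+37=32 d=10 * → l++
[4,13] -4+37=33 d=9 * → l++
[5,13] -2+37=35 d=7 * → l++
[6,13] 1+37=38 d=4 * → l++
[7,13] 9+37=46 d=4 → r--
[7,12] 9+30=39 d=3 * → l++
[8,12] 15+30=45 d=3 → r--
[8,11] 15+23=38 d=4 → l++
[9,11] 17+23=40 d=2 * → l++
[10,11] 20+23=43 d=1 * → r--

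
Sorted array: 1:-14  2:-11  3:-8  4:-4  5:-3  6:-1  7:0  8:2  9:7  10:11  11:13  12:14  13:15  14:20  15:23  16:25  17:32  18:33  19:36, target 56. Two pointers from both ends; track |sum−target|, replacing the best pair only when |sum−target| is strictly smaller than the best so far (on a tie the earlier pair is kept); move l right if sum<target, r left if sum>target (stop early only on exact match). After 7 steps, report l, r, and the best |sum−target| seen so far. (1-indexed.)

l=8, r=19, best |Δ|=20

[1,19] -14+36=22 d=34 * → l++
[2,19] -11+36=25 d=31 * → l++
[3,19] -8+36=28 d=28 * → l++
[4,19] -4+36=32 d=24 * → l++
[5,19] -3+36=33 d=23 * → l++
[6,19] -1+36=35 d=21 * → l++
[7,19] 0+36=36 d=20 * → l++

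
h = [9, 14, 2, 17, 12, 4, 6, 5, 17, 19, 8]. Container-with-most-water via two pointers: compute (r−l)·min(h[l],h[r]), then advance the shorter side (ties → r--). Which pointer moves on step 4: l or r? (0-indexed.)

[0,10] min(9,8)*10=80 best=80 * → r--
[0,9] min(9,19)*9=81 best=81 * → l++
[1,9] min(14,19)*8=112 best=112 * → l++
[2,9] min(2,19)*7=14 best=112 → l++

l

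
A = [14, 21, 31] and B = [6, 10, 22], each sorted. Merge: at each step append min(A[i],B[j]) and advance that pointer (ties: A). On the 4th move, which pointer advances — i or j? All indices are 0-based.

[i=0,j=0] A[i]=14>B[j]=6 take 6 → j++
[i=0,j=1] A[i]=14>B[j]=10 take 10 → j++
[i=0,j=2] A[i]=14<=B[j]=22 take 14 → i++
[i=1,j=2] A[i]=21<=B[j]=22 take 21 → i++

i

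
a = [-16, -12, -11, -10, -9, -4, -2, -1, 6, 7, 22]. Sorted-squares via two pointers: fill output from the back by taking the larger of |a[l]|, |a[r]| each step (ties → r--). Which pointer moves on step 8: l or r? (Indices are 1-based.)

r

l=1 r=11: |-16|<=|22| out[11]=484, r--
l=1 r=10: |-16|>|7| out[10]=256, l++
l=2 r=10: |-12|>|7| out[9]=144, l++
l=3 r=10: |-11|>|7| out[8]=121, l++
l=4 r=10: |-10|>|7| out[7]=100, l++
l=5 r=10: |-9|>|7| out[6]=81, l++
l=6 r=10: |-4|<=|7| out[5]=49, r--
l=6 r=9: |-4|<=|6| out[4]=36, r--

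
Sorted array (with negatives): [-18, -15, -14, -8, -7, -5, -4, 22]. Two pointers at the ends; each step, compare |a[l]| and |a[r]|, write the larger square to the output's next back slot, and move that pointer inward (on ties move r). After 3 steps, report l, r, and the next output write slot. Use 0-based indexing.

[0,7] |-18|<=|22| out[7]=484 → r--
[0,6] |-18|>|-4| out[6]=324 → l++
[1,6] |-15|>|-4| out[5]=225 → l++

l=2, r=6, next write slot=4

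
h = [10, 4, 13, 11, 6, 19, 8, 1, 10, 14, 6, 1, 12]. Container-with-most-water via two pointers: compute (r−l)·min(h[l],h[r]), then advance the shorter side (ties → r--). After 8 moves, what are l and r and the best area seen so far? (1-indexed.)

l=6, r=10, best area=120

[1,13] min(10,12)*12=120 best=120 * → l++
[2,13] min(4,12)*11=44 best=120 → l++
[3,13] min(13,12)*10=120 best=120 → r--
[3,12] min(13,1)*9=9 best=120 → r--
[3,11] min(13,6)*8=48 best=120 → r--
[3,10] min(13,14)*7=91 best=120 → l++
[4,10] min(11,14)*6=66 best=120 → l++
[5,10] min(6,14)*5=30 best=120 → l++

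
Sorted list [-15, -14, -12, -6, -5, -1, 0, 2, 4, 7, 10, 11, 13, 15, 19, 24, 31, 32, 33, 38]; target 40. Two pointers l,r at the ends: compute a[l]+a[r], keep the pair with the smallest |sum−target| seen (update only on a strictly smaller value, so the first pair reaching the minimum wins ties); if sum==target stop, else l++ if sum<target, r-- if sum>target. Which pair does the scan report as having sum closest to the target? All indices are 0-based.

pair (2, 38) with sum 40 (|Δ|=0)

[0,19] -15+38=23 d=17 * → l++
[1,19] -14+38=24 d=16 * → l++
[2,19] -12+38=26 d=14 * → l++
[3,19] -6+38=32 d=8 * → l++
[4,19] -5+38=33 d=7 * → l++
[5,19] -1+38=37 d=3 * → l++
[6,19] 0+38=38 d=2 * → l++
[7,19] 2+38=40 d=0 * → stop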